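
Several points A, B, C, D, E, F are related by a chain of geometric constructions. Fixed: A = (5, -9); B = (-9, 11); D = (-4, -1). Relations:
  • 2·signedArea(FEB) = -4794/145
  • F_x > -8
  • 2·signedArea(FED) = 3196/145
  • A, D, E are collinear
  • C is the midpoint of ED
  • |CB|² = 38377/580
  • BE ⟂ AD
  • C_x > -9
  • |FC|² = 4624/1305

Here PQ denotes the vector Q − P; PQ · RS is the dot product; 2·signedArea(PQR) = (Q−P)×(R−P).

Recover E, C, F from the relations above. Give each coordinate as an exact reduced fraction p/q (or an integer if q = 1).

C = (-2429/290, 419/145)
E = (-1849/145, 983/145)
F = (-6199/870, 623/145)

1. E_x = -1849/145  [A, D, E are collinear ∩ BE ⟂ AD]
2. E_y = 983/145  [A, D, E are collinear ∩ BE ⟂ AD]
   → E = (-1849/145, 983/145)
3. C_x = -2429/290  [C is the midpoint of ED]
4. C_y = 419/145  [C is the midpoint of ED]
   → C = (-2429/290, 419/145)
5. F_x = -6199/870  [2·signedArea(FEB) = -4794/145 ∩ 2·signedArea(FED) = 3196/145]
6. F_y = 623/145  [2·signedArea(FEB) = -4794/145 ∩ 2·signedArea(FED) = 3196/145]
   → F = (-6199/870, 623/145)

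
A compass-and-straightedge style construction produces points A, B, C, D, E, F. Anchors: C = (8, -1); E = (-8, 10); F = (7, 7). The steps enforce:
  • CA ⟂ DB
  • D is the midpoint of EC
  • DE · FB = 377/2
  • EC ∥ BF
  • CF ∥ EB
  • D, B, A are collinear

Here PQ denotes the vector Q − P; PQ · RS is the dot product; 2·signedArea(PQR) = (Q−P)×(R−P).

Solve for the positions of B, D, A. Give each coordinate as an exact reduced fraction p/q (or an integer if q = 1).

1. B_x = -9  [EC ∥ BF ∩ CF ∥ EB]
2. B_y = 18  [EC ∥ BF ∩ CF ∥ EB]
   → B = (-9, 18)
3. D_x = 0  [D is the midpoint of EC]
4. D_y = 9/2  [D is the midpoint of EC]
   → D = (0, 9/2)
5. A_x = 5  [D, B, A are collinear ∩ CA ⟂ DB]
6. A_y = -3  [D, B, A are collinear ∩ CA ⟂ DB]
   → A = (5, -3)

A = (5, -3)
B = (-9, 18)
D = (0, 9/2)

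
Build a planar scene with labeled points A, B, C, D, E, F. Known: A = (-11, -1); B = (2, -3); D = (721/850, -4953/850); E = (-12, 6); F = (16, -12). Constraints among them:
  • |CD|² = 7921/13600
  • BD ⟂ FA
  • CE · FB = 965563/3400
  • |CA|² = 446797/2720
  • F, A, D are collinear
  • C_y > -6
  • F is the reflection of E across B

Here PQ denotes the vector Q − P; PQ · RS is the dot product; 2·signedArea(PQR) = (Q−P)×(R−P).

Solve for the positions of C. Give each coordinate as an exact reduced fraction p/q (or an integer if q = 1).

C = (3863/3400, -17409/3400)

1. C_x = 3863/3400  [line 14·x + -9·y + -210763/3400 = 0 ∩ |CA|² = 446797/2720]
2. C_y = -17409/3400  [line 14·x + -9·y + -210763/3400 = 0 ∩ |CA|² = 446797/2720]
   → C = (3863/3400, -17409/3400)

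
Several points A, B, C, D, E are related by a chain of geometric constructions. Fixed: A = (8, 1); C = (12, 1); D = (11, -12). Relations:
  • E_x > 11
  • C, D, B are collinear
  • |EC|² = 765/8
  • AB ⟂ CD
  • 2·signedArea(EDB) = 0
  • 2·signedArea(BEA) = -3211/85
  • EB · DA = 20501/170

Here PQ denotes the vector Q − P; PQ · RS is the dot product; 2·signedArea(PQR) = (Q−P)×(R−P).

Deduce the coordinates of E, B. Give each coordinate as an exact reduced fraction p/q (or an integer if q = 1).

B = (1018/85, 59/85)
E = (45/4, -35/4)

1. B_x = 1018/85  [C, D, B are collinear ∩ AB ⟂ CD]
2. B_y = 59/85  [C, D, B are collinear ∩ AB ⟂ CD]
   → B = (1018/85, 59/85)
3. E_x = 45/4  [2·signedArea(EDB) = 0 ∩ 2·signedArea(BEA) = -3211/85]
4. E_y = -35/4  [2·signedArea(EDB) = 0 ∩ 2·signedArea(BEA) = -3211/85]
   → E = (45/4, -35/4)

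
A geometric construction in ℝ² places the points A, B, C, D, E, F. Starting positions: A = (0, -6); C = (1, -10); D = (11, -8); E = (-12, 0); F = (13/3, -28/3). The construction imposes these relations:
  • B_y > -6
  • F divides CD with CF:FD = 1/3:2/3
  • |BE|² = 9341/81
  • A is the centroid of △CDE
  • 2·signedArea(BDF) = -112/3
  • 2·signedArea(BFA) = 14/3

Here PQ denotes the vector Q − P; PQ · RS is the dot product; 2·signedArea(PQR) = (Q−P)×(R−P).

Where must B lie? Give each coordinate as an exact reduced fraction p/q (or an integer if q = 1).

1. B_x = -23/9  [2·signedArea(BFA) = 14/3 ∩ 2·signedArea(BDF) = -112/3]
2. B_y = -46/9  [2·signedArea(BFA) = 14/3 ∩ 2·signedArea(BDF) = -112/3]
   → B = (-23/9, -46/9)

B = (-23/9, -46/9)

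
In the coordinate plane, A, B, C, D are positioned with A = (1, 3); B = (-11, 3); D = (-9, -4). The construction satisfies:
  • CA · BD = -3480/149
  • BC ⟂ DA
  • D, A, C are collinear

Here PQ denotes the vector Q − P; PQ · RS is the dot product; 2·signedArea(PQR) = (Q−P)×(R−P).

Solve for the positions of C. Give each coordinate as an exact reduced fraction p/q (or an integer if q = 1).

1. C_x = -1051/149  [D, A, C are collinear ∩ BC ⟂ DA]
2. C_y = -393/149  [D, A, C are collinear ∩ BC ⟂ DA]
   → C = (-1051/149, -393/149)

C = (-1051/149, -393/149)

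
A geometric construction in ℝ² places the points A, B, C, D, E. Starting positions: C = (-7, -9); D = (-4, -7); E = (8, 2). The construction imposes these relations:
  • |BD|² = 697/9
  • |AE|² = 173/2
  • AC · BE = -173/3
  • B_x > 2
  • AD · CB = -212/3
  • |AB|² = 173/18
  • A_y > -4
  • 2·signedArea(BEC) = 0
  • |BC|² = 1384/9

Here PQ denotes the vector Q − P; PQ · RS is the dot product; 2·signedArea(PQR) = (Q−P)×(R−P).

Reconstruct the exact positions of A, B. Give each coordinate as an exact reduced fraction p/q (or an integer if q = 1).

A = (1/2, -7/2)
B = (3, -5/3)

1. B_x = 3  [line 11·x + -15·y + -58 = 0 ∩ |BD|² = 697/9]
2. B_y = -5/3  [line 11·x + -15·y + -58 = 0 ∩ |BD|² = 697/9]
   → B = (3, -5/3)
3. A_x = 1/2  [line -5·x + -11/3·y + -31/3 = 0 ∩ |AB|² = 173/18]
4. A_y = -7/2  [line -5·x + -11/3·y + -31/3 = 0 ∩ |AB|² = 173/18]
   → A = (1/2, -7/2)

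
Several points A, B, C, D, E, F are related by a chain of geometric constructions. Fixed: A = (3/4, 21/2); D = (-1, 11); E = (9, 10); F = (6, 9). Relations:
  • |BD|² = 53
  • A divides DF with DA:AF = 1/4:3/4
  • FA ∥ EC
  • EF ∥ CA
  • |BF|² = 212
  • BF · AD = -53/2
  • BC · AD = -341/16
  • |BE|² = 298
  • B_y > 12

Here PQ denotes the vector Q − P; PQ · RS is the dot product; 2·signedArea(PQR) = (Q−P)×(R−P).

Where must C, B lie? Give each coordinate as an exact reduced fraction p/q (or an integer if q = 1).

1. C_x = 15/4  [EF ∥ CA ∩ FA ∥ EC]
2. C_y = 23/2  [EF ∥ CA ∩ FA ∥ EC]
   → C = (15/4, 23/2)
3. B_x = -8  [line 7/4·x + -1/2·y + 41/2 = 0 ∩ |BF|² = 212]
4. B_y = 13  [line 7/4·x + -1/2·y + 41/2 = 0 ∩ |BF|² = 212]
   → B = (-8, 13)

B = (-8, 13)
C = (15/4, 23/2)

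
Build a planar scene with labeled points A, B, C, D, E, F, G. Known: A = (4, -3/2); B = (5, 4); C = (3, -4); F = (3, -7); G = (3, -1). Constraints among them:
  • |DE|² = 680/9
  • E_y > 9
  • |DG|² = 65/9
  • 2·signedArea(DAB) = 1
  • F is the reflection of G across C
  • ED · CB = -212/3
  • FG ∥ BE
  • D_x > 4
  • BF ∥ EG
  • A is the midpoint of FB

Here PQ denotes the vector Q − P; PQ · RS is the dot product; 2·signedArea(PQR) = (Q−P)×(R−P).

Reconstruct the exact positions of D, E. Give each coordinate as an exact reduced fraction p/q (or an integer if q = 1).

1. D_x = 13/3  [line -11/2·x + 1·y + 45/2 = 0 ∩ |DG|² = 65/9]
2. D_y = 4/3  [line -11/2·x + 1·y + 45/2 = 0 ∩ |DG|² = 65/9]
   → D = (13/3, 4/3)
3. E_x = 5  [BF ∥ EG ∩ FG ∥ BE]
4. E_y = 10  [BF ∥ EG ∩ FG ∥ BE]
   → E = (5, 10)

D = (13/3, 4/3)
E = (5, 10)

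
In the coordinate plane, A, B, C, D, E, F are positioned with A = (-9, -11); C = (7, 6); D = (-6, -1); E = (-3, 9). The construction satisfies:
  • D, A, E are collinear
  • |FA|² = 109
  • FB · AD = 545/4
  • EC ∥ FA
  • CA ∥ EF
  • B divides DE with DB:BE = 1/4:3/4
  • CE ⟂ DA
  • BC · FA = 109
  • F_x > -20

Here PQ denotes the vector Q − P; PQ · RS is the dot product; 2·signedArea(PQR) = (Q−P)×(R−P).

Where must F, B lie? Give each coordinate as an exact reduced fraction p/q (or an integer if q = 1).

B = (-21/4, 3/2)
F = (-19, -8)

1. F_x = -19  [EC ∥ FA ∩ CA ∥ EF]
2. F_y = -8  [EC ∥ FA ∩ CA ∥ EF]
   → F = (-19, -8)
3. B_x = -21/4  [B divides DE with DB:BE = 1/4:3/4]
4. B_y = 3/2  [B divides DE with DB:BE = 1/4:3/4]
   → B = (-21/4, 3/2)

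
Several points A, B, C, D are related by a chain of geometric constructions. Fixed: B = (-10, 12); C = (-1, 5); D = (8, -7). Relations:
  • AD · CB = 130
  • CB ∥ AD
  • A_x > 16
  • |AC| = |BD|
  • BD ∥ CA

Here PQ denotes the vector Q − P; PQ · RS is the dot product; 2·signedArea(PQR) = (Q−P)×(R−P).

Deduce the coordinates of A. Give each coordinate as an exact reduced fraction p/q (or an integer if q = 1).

A = (17, -14)

1. A_x = 17  [CB ∥ AD ∩ BD ∥ CA]
2. A_y = -14  [CB ∥ AD ∩ BD ∥ CA]
   → A = (17, -14)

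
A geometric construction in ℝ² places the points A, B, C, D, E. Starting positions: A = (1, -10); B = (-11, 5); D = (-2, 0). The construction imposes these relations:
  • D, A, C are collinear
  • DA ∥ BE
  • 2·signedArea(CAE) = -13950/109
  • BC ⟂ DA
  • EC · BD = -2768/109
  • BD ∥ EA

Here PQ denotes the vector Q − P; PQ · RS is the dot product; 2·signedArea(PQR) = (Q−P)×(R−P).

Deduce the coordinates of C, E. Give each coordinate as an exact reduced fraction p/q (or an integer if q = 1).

C = (-449/109, 770/109)
E = (-8, -5)

1. C_x = -449/109  [D, A, C are collinear ∩ BC ⟂ DA]
2. C_y = 770/109  [D, A, C are collinear ∩ BC ⟂ DA]
   → C = (-449/109, 770/109)
3. E_x = -8  [BD ∥ EA ∩ DA ∥ BE]
4. E_y = -5  [BD ∥ EA ∩ DA ∥ BE]
   → E = (-8, -5)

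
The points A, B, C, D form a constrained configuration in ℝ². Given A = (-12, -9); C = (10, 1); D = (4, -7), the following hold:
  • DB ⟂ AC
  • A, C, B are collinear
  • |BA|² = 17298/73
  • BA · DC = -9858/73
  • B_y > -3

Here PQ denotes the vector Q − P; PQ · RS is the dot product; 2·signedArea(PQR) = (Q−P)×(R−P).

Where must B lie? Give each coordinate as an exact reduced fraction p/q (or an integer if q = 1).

1. B_x = 147/73  [A, C, B are collinear ∩ DB ⟂ AC]
2. B_y = -192/73  [A, C, B are collinear ∩ DB ⟂ AC]
   → B = (147/73, -192/73)

B = (147/73, -192/73)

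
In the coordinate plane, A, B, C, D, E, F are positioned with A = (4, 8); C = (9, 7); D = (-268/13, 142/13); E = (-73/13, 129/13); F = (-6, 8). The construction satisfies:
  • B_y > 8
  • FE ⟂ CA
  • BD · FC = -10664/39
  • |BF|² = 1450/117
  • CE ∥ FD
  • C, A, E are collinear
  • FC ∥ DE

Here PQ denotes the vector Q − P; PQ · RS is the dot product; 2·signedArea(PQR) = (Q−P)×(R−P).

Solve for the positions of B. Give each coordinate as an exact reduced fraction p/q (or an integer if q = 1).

1. B_x = -33/13  [line -15·x + 1·y + -1822/39 = 0 ∩ |BF|² = 1450/117]
2. B_y = 337/39  [line -15·x + 1·y + -1822/39 = 0 ∩ |BF|² = 1450/117]
   → B = (-33/13, 337/39)

B = (-33/13, 337/39)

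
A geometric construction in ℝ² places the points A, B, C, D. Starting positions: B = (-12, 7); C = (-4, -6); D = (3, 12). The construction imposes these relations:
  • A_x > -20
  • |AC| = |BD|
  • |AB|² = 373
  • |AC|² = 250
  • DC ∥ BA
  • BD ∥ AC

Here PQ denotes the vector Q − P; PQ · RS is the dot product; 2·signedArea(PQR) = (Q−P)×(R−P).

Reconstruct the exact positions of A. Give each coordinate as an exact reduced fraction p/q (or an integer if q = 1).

A = (-19, -11)

1. A_x = -19  [BD ∥ AC ∩ DC ∥ BA]
2. A_y = -11  [BD ∥ AC ∩ DC ∥ BA]
   → A = (-19, -11)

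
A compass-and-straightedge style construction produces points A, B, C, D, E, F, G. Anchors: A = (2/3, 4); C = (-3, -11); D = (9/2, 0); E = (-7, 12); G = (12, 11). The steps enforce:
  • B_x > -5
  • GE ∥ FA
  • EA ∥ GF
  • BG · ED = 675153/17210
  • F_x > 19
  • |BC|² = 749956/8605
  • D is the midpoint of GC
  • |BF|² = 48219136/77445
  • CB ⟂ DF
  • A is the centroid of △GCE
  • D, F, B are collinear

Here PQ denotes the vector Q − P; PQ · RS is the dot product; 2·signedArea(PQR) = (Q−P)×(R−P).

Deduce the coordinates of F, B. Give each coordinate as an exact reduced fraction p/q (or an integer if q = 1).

B = (-41403/8605, -15849/8605)
F = (59/3, 3)

1. F_x = 59/3  [GE ∥ FA ∩ EA ∥ GF]
2. F_y = 3  [GE ∥ FA ∩ EA ∥ GF]
   → F = (59/3, 3)
3. B_x = -41403/8605  [D, F, B are collinear ∩ CB ⟂ DF]
4. B_y = -15849/8605  [D, F, B are collinear ∩ CB ⟂ DF]
   → B = (-41403/8605, -15849/8605)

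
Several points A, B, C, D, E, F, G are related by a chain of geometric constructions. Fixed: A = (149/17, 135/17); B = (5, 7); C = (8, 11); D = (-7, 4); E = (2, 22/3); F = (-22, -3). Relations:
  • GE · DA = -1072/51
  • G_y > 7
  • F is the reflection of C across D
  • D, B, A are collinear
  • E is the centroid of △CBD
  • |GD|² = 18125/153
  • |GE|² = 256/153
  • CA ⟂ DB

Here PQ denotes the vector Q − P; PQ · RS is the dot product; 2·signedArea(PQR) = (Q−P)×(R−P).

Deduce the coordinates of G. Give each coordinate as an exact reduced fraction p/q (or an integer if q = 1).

G = (166/51, 130/17)

1. G_x = 166/51  [line -268/17·x + -67/17·y + 4154/51 = 0 ∩ |GE|² = 256/153]
2. G_y = 130/17  [line -268/17·x + -67/17·y + 4154/51 = 0 ∩ |GE|² = 256/153]
   → G = (166/51, 130/17)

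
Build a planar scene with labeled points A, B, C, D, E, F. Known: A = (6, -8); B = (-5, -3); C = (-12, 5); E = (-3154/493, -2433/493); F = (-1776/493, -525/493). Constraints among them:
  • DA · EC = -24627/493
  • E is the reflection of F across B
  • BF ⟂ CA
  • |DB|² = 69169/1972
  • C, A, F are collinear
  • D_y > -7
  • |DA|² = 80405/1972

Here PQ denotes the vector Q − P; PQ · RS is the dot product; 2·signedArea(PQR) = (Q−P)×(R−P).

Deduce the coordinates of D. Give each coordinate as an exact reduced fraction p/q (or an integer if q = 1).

D = (-98/493, -6377/986)

1. D_x = -98/493  [line 2762/493·x + -4898/493·y + -31129/493 = 0 ∩ |DB|² = 69169/1972]
2. D_y = -6377/986  [line 2762/493·x + -4898/493·y + -31129/493 = 0 ∩ |DB|² = 69169/1972]
   → D = (-98/493, -6377/986)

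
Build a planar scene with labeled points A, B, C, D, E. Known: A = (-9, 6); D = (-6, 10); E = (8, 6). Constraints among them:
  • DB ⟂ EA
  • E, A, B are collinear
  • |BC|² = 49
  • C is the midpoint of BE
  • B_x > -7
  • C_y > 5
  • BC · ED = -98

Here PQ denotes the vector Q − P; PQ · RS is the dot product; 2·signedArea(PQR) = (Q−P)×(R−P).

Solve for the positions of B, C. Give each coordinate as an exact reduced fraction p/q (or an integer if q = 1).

1. B_x = -6  [E, A, B are collinear ∩ DB ⟂ EA]
2. B_y = 6  [E, A, B are collinear ∩ DB ⟂ EA]
   → B = (-6, 6)
3. C_x = 1  [C is the midpoint of BE]
4. C_y = 6  [C is the midpoint of BE]
   → C = (1, 6)

B = (-6, 6)
C = (1, 6)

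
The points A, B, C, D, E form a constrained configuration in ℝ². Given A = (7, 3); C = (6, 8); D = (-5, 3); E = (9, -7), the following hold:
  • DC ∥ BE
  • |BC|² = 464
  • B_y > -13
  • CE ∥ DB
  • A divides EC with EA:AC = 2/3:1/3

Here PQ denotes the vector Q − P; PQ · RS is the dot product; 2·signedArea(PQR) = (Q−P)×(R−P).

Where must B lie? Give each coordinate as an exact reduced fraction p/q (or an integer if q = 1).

B = (-2, -12)

1. B_x = -2  [DC ∥ BE ∩ CE ∥ DB]
2. B_y = -12  [DC ∥ BE ∩ CE ∥ DB]
   → B = (-2, -12)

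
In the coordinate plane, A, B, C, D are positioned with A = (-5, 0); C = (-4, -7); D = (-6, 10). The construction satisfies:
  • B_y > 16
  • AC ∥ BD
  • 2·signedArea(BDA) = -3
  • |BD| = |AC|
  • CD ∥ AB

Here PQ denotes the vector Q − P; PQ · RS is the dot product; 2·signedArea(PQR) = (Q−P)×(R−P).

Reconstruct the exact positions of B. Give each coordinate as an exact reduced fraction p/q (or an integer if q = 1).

1. B_x = -7  [AC ∥ BD ∩ CD ∥ AB]
2. B_y = 17  [AC ∥ BD ∩ CD ∥ AB]
   → B = (-7, 17)

B = (-7, 17)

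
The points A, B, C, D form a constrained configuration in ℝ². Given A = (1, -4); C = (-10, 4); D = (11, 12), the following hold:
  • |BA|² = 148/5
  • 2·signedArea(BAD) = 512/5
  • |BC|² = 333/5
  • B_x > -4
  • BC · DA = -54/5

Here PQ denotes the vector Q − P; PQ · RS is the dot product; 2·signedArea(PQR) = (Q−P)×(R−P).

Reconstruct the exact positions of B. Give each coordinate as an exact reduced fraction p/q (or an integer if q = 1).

B = (-17/5, -4/5)

1. B_x = -17/5  [BC · DA = -54/5 ∩ 2·signedArea(BAD) = 512/5]
2. B_y = -4/5  [BC · DA = -54/5 ∩ 2·signedArea(BAD) = 512/5]
   → B = (-17/5, -4/5)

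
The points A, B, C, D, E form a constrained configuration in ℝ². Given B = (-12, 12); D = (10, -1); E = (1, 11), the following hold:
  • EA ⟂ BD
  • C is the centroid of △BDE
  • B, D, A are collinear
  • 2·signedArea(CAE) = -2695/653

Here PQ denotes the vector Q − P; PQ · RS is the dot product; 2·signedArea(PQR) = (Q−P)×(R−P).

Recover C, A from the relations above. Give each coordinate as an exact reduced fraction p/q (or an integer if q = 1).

1. C_x = -1/3  [C is the centroid of △BDE]
2. C_y = 22/3  [C is the centroid of △BDE]
   → C = (-1/3, 22/3)
3. A_x = -1258/653  [B, D, A are collinear ∩ EA ⟂ BD]
4. A_y = 3949/653  [B, D, A are collinear ∩ EA ⟂ BD]
   → A = (-1258/653, 3949/653)

A = (-1258/653, 3949/653)
C = (-1/3, 22/3)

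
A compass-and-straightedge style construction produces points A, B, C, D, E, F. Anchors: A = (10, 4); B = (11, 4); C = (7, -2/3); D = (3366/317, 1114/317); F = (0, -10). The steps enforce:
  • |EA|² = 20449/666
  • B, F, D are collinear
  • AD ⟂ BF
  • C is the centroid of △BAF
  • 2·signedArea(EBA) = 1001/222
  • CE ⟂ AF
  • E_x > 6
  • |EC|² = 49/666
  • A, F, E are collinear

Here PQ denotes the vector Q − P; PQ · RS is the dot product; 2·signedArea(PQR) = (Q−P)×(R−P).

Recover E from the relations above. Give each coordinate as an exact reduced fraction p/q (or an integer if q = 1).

E = (1505/222, -113/222)

1. E_x = 1505/222  [A, F, E are collinear ∩ CE ⟂ AF]
2. E_y = -113/222  [A, F, E are collinear ∩ CE ⟂ AF]
   → E = (1505/222, -113/222)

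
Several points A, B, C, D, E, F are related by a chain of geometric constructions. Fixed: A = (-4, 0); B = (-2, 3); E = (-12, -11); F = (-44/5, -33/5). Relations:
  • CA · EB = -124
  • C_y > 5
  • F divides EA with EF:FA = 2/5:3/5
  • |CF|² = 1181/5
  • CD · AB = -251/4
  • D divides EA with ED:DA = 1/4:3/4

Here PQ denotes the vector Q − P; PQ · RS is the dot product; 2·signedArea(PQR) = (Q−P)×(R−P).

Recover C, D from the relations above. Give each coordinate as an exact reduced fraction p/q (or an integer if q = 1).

C = (0, 6)
D = (-10, -33/4)

1. D_x = -10  [D divides EA with ED:DA = 1/4:3/4]
2. D_y = -33/4  [D divides EA with ED:DA = 1/4:3/4]
   → D = (-10, -33/4)
3. C_x = 0  [CD · AB = -251/4 ∩ CA · EB = -124]
4. C_y = 6  [CD · AB = -251/4 ∩ CA · EB = -124]
   → C = (0, 6)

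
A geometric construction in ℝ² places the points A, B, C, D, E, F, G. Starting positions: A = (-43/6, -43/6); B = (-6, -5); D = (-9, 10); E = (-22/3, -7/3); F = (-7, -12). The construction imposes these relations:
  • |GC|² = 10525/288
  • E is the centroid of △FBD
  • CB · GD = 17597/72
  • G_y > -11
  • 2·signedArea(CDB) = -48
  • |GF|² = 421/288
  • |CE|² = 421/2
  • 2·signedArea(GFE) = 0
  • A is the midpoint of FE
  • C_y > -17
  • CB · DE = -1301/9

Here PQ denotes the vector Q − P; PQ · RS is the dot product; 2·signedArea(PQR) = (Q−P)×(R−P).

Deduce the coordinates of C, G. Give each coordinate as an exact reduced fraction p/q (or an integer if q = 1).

C = (-41/6, -101/6)
G = (-169/24, -259/24)

1. C_x = -41/6  [2·signedArea(CDB) = -48 ∩ CB · DE = -1301/9]
2. C_y = -101/6  [2·signedArea(CDB) = -48 ∩ CB · DE = -1301/9]
   → C = (-41/6, -101/6)
3. G_x = -169/24  [2·signedArea(GFE) = 0 ∩ CB · GD = 17597/72]
4. G_y = -259/24  [2·signedArea(GFE) = 0 ∩ CB · GD = 17597/72]
   → G = (-169/24, -259/24)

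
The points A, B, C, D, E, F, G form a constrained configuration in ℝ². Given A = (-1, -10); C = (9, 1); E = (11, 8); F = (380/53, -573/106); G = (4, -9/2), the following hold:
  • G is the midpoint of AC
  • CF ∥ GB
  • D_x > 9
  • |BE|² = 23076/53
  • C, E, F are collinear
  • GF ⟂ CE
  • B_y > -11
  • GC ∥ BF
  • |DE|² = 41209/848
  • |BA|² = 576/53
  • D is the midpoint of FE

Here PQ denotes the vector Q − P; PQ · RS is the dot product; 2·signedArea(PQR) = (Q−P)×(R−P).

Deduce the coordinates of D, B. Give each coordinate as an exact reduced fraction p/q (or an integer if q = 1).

1. D_x = 963/106  [D is the midpoint of FE]
2. D_y = 275/212  [D is the midpoint of FE]
   → D = (963/106, 275/212)
3. B_x = 115/53  [GC ∥ BF ∩ CF ∥ GB]
4. B_y = -578/53  [GC ∥ BF ∩ CF ∥ GB]
   → B = (115/53, -578/53)

B = (115/53, -578/53)
D = (963/106, 275/212)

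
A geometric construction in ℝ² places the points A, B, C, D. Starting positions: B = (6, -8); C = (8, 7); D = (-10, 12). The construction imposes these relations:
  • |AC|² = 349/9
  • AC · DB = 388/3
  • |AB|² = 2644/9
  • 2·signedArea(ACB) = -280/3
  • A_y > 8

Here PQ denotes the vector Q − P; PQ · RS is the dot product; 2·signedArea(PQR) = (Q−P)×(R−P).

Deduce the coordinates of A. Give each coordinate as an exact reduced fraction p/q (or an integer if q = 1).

A = (2, 26/3)

1. A_x = 2  [2·signedArea(ACB) = -280/3 ∩ AC · DB = 388/3]
2. A_y = 26/3  [2·signedArea(ACB) = -280/3 ∩ AC · DB = 388/3]
   → A = (2, 26/3)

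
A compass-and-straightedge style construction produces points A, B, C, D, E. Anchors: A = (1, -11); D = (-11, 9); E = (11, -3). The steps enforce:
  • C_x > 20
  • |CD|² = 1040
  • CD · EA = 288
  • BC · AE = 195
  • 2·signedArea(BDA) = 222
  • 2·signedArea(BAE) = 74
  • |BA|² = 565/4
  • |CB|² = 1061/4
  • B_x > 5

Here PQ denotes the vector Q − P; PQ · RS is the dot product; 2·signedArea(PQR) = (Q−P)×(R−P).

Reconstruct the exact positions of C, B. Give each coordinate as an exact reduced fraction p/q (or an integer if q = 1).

B = (11/2, 0)
C = (21, 5)

1. C_x = 21  [line 10·x + 8·y + -250 = 0 ∩ |CD|² = 1040]
2. C_y = 5  [line 10·x + 8·y + -250 = 0 ∩ |CD|² = 1040]
   → C = (21, 5)
3. B_x = 11/2  [2·signedArea(BDA) = 222 ∩ 2·signedArea(BAE) = 74]
4. B_y = 0  [2·signedArea(BDA) = 222 ∩ 2·signedArea(BAE) = 74]
   → B = (11/2, 0)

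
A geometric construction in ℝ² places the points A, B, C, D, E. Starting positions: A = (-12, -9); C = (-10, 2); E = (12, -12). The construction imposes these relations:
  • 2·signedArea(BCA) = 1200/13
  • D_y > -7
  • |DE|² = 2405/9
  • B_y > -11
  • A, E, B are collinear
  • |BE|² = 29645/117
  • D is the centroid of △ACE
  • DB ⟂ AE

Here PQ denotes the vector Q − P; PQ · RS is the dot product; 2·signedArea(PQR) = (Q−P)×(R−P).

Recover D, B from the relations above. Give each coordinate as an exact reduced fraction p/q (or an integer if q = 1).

B = (-148/39, -391/39)
D = (-10/3, -19/3)

1. D_x = -10/3  [D is the centroid of △ACE]
2. D_y = -19/3  [D is the centroid of △ACE]
   → D = (-10/3, -19/3)
3. B_x = -148/39  [A, E, B are collinear ∩ DB ⟂ AE]
4. B_y = -391/39  [A, E, B are collinear ∩ DB ⟂ AE]
   → B = (-148/39, -391/39)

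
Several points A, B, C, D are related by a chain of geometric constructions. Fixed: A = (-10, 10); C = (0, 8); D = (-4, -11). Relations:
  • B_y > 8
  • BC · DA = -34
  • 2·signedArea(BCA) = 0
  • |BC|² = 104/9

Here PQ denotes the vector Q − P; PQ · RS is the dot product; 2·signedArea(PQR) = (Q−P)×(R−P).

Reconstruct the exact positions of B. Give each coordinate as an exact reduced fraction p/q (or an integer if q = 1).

B = (-10/3, 26/3)

1. B_x = -10/3  [2·signedArea(BCA) = 0 ∩ BC · DA = -34]
2. B_y = 26/3  [2·signedArea(BCA) = 0 ∩ BC · DA = -34]
   → B = (-10/3, 26/3)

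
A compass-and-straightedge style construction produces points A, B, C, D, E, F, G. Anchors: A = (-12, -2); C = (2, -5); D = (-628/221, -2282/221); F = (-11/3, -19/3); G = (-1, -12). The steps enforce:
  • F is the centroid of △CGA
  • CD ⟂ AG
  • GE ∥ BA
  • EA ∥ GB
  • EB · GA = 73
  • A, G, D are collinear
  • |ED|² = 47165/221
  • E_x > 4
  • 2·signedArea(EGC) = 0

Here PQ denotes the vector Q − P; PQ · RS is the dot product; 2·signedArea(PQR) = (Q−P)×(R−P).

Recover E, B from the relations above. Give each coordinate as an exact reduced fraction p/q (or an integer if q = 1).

B = (-18, -16)
E = (5, 2)

1. E_x = 5  [line -7·x + 3·y + 29 = 0 ∩ |ED|² = 47165/221]
2. E_y = 2  [line -7·x + 3·y + 29 = 0 ∩ |ED|² = 47165/221]
   → E = (5, 2)
3. B_x = -18  [GE ∥ BA ∩ EA ∥ GB]
4. B_y = -16  [GE ∥ BA ∩ EA ∥ GB]
   → B = (-18, -16)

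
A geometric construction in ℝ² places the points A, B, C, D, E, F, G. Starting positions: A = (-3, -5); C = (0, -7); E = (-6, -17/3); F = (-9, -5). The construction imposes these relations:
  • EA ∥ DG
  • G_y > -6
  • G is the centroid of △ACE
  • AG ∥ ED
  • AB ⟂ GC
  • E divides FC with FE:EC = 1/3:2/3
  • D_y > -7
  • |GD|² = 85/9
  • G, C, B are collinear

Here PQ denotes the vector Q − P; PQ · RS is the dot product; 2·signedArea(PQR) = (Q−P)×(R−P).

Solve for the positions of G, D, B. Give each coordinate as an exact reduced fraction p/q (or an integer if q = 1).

B = (-2727/829, -4793/829)
D = (-6, -59/9)
G = (-3, -53/9)

1. G_x = -3  [G is the centroid of △ACE]
2. G_y = -53/9  [G is the centroid of △ACE]
   → G = (-3, -53/9)
3. D_x = -6  [EA ∥ DG ∩ AG ∥ ED]
4. D_y = -59/9  [EA ∥ DG ∩ AG ∥ ED]
   → D = (-6, -59/9)
5. B_x = -2727/829  [G, C, B are collinear ∩ AB ⟂ GC]
6. B_y = -4793/829  [G, C, B are collinear ∩ AB ⟂ GC]
   → B = (-2727/829, -4793/829)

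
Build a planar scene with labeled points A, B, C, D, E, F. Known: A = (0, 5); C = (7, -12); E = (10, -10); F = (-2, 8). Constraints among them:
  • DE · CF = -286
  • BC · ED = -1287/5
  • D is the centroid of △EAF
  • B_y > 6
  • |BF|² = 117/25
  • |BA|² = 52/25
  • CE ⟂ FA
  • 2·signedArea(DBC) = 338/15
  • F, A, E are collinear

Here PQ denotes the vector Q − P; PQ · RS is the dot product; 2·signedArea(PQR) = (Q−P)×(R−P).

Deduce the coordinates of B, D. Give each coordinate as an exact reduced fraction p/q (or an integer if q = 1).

B = (-4/5, 31/5)
D = (8/3, 1)

1. D_x = 8/3  [D is the centroid of △EAF]
2. D_y = 1  [D is the centroid of △EAF]
   → D = (8/3, 1)
3. B_x = -4/5  [BC · ED = -1287/5 ∩ 2·signedArea(DBC) = 338/15]
4. B_y = 31/5  [BC · ED = -1287/5 ∩ 2·signedArea(DBC) = 338/15]
   → B = (-4/5, 31/5)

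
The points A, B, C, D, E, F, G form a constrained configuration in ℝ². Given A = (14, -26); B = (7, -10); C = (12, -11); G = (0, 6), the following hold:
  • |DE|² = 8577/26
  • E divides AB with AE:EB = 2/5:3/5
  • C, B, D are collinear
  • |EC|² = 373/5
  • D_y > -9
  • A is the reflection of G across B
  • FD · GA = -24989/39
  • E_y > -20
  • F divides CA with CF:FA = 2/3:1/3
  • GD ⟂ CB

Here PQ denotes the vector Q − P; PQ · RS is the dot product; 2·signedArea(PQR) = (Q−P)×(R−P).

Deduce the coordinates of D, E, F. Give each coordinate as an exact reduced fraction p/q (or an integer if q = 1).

1. D_x = -73/26  [C, B, D are collinear ∩ GD ⟂ CB]
2. D_y = -209/26  [C, B, D are collinear ∩ GD ⟂ CB]
   → D = (-73/26, -209/26)
3. E_x = 56/5  [E divides AB with AE:EB = 2/5:3/5]
4. E_y = -98/5  [E divides AB with AE:EB = 2/5:3/5]
   → E = (56/5, -98/5)
5. F_x = 40/3  [F divides CA with CF:FA = 2/3:1/3]
6. F_y = -21  [F divides CA with CF:FA = 2/3:1/3]
   → F = (40/3, -21)

D = (-73/26, -209/26)
E = (56/5, -98/5)
F = (40/3, -21)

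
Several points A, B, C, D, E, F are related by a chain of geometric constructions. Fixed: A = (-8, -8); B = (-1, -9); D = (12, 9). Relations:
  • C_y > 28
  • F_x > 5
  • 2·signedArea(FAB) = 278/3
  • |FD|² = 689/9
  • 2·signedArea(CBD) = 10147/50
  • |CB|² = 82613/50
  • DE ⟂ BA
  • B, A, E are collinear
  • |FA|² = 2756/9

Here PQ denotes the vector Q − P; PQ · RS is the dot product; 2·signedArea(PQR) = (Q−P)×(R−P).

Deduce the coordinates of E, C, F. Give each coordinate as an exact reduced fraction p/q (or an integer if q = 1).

1. E_x = 461/50  [B, A, E are collinear ∩ DE ⟂ BA]
2. E_y = -523/50  [B, A, E are collinear ∩ DE ⟂ BA]
   → E = (461/50, -523/50)
3. C_x = 739/50  [line -18·x + 13·y + -5197/50 = 0 ∩ |CB|² = 82613/50]
4. C_y = 1423/50  [line -18·x + 13·y + -5197/50 = 0 ∩ |CB|² = 82613/50]
   → C = (739/50, 1423/50)
5. F_x = 16/3  [line 1·x + 7·y + -86/3 = 0 ∩ |FA|² = 2756/9]
6. F_y = 10/3  [line 1·x + 7·y + -86/3 = 0 ∩ |FA|² = 2756/9]
   → F = (16/3, 10/3)

C = (739/50, 1423/50)
E = (461/50, -523/50)
F = (16/3, 10/3)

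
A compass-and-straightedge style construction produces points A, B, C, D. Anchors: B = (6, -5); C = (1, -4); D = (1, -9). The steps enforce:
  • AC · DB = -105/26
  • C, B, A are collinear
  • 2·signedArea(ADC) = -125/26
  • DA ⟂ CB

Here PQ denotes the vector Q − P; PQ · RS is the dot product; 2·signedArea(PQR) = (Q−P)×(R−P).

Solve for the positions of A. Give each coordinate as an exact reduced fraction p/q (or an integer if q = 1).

1. A_x = 51/26  [C, B, A are collinear ∩ DA ⟂ CB]
2. A_y = -109/26  [C, B, A are collinear ∩ DA ⟂ CB]
   → A = (51/26, -109/26)

A = (51/26, -109/26)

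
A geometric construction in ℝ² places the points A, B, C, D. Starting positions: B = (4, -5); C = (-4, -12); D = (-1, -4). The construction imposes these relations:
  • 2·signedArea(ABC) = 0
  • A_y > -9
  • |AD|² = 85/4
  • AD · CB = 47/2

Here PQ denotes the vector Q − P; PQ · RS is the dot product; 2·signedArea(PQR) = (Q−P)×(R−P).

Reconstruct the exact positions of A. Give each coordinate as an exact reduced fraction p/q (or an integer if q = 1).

A = (0, -17/2)

1. A_x = 0  [2·signedArea(ABC) = 0 ∩ AD · CB = 47/2]
2. A_y = -17/2  [2·signedArea(ABC) = 0 ∩ AD · CB = 47/2]
   → A = (0, -17/2)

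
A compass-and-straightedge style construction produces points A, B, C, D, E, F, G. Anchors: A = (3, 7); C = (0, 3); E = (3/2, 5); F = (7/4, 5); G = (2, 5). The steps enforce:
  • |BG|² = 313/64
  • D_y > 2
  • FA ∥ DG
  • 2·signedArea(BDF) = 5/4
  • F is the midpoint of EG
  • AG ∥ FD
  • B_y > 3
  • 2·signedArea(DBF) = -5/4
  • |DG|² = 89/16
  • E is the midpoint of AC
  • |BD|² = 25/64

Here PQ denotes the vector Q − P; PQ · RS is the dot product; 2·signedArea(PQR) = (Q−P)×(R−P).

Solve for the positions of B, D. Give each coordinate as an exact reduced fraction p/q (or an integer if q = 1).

1. D_x = 3/4  [FA ∥ DG ∩ AG ∥ FD]
2. D_y = 3  [FA ∥ DG ∩ AG ∥ FD]
   → D = (3/4, 3)
3. B_x = 3/8  [line -2·x + 1·y + -11/4 = 0 ∩ |BD|² = 25/64]
4. B_y = 7/2  [line -2·x + 1·y + -11/4 = 0 ∩ |BD|² = 25/64]
   → B = (3/8, 7/2)

B = (3/8, 7/2)
D = (3/4, 3)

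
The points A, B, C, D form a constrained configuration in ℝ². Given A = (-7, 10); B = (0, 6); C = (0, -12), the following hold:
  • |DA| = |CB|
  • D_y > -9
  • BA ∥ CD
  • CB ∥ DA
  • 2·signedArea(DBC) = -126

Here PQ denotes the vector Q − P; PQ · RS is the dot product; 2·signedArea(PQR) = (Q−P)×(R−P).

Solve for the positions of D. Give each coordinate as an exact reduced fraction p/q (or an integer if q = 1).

1. D_x = -7  [CB ∥ DA ∩ BA ∥ CD]
2. D_y = -8  [CB ∥ DA ∩ BA ∥ CD]
   → D = (-7, -8)

D = (-7, -8)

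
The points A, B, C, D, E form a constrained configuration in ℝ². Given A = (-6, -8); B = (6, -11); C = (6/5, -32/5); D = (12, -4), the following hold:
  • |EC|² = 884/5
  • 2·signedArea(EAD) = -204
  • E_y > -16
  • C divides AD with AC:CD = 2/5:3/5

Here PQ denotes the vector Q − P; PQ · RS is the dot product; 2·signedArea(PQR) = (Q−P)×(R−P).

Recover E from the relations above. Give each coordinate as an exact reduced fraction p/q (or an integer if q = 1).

E = (54/5, -78/5)

1. E_x = 54/5  [line -4·x + 18·y + 324 = 0 ∩ |EC|² = 884/5]
2. E_y = -78/5  [line -4·x + 18·y + 324 = 0 ∩ |EC|² = 884/5]
   → E = (54/5, -78/5)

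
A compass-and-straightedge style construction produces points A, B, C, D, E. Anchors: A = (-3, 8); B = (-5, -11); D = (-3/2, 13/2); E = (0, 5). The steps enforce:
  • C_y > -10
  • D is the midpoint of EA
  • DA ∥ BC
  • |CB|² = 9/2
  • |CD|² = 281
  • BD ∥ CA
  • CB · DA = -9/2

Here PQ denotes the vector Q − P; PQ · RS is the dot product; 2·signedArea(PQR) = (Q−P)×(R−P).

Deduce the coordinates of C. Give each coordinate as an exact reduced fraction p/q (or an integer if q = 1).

1. C_x = -13/2  [BD ∥ CA ∩ DA ∥ BC]
2. C_y = -19/2  [BD ∥ CA ∩ DA ∥ BC]
   → C = (-13/2, -19/2)

C = (-13/2, -19/2)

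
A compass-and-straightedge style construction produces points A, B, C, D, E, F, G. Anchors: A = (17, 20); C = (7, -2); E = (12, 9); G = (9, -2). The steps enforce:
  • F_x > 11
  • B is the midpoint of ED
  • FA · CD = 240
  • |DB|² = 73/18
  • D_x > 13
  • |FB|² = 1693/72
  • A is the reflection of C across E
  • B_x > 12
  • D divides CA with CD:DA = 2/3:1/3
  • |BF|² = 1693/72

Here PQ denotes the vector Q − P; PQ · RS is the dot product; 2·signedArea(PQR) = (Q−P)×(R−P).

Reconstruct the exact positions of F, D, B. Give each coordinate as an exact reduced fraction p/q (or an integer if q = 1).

B = (77/6, 65/6)
D = (41/3, 38/3)
F = (45/4, 25/4)

1. D_x = 41/3  [D divides CA with CD:DA = 2/3:1/3]
2. D_y = 38/3  [D divides CA with CD:DA = 2/3:1/3]
   → D = (41/3, 38/3)
3. B_x = 77/6  [B is the midpoint of ED]
4. B_y = 65/6  [B is the midpoint of ED]
   → B = (77/6, 65/6)
5. F_x = 45/4  [line -20/3·x + -44/3·y + 500/3 = 0 ∩ |FB|² = 1693/72]
6. F_y = 25/4  [line -20/3·x + -44/3·y + 500/3 = 0 ∩ |FB|² = 1693/72]
   → F = (45/4, 25/4)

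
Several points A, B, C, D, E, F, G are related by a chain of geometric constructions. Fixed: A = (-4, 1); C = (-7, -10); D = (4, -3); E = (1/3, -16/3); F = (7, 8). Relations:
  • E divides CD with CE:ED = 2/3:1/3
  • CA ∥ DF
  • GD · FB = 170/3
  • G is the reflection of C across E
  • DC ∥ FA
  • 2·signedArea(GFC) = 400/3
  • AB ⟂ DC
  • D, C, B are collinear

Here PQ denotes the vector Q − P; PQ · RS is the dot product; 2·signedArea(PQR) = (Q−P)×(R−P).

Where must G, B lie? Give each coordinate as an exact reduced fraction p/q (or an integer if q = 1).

1. G_x = 23/3  [G is the reflection of C across E]
2. G_y = -2/3  [G is the reflection of C across E]
   → G = (23/3, -2/3)
3. B_x = 2/17  [D, C, B are collinear ∩ AB ⟂ DC]
4. B_y = -93/17  [D, C, B are collinear ∩ AB ⟂ DC]
   → B = (2/17, -93/17)

B = (2/17, -93/17)
G = (23/3, -2/3)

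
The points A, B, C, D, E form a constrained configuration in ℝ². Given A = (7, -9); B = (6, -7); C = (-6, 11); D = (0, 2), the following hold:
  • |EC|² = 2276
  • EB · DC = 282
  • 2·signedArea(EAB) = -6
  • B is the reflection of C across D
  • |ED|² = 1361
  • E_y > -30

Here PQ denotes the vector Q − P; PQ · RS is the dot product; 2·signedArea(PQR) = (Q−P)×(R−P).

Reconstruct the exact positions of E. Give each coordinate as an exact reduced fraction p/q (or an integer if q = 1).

1. E_x = 20  [2·signedArea(EAB) = -6 ∩ EB · DC = 282]
2. E_y = -29  [2·signedArea(EAB) = -6 ∩ EB · DC = 282]
   → E = (20, -29)

E = (20, -29)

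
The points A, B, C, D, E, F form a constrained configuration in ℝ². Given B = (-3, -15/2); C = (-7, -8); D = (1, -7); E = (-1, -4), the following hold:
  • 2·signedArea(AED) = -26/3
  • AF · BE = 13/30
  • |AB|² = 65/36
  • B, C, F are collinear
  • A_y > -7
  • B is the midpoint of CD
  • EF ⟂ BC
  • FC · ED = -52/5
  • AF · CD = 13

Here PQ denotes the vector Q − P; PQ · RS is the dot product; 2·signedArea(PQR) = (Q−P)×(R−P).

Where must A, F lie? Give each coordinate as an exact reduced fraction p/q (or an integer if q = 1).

A = (-7/3, -19/3)
F = (-3/5, -36/5)

1. A_x = -7/3  [line 3·x + 2·y + 59/3 = 0 ∩ |AB|² = 65/36]
2. A_y = -19/3  [line 3·x + 2·y + 59/3 = 0 ∩ |AB|² = 65/36]
   → A = (-7/3, -19/3)
3. F_x = -3/5  [B, C, F are collinear ∩ EF ⟂ BC]
4. F_y = -36/5  [B, C, F are collinear ∩ EF ⟂ BC]
   → F = (-3/5, -36/5)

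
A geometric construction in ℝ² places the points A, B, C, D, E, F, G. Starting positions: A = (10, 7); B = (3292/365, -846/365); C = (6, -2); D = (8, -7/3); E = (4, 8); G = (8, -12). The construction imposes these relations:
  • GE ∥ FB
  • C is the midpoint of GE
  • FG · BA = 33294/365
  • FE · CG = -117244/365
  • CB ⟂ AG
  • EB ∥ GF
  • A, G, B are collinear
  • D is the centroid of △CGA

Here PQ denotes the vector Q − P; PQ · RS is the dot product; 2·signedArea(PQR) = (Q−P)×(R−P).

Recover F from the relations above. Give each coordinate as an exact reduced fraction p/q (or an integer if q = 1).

1. F_x = 4752/365  [GE ∥ FB ∩ EB ∥ GF]
2. F_y = -8146/365  [GE ∥ FB ∩ EB ∥ GF]
   → F = (4752/365, -8146/365)

F = (4752/365, -8146/365)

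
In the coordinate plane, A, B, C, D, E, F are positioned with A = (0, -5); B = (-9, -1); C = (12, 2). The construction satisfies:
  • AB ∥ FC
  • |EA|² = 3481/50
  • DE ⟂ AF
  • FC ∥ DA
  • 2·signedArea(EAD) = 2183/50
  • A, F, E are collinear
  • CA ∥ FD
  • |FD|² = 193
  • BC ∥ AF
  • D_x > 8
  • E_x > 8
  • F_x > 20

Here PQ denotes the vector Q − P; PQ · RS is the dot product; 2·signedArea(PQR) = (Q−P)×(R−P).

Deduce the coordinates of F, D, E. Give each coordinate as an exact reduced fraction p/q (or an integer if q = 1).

1. F_x = 21  [AB ∥ FC ∩ BC ∥ AF]
2. F_y = -2  [AB ∥ FC ∩ BC ∥ AF]
   → F = (21, -2)
3. D_x = 9  [FC ∥ DA ∩ CA ∥ FD]
4. D_y = -9  [FC ∥ DA ∩ CA ∥ FD]
   → D = (9, -9)
5. E_x = 413/50  [A, F, E are collinear ∩ DE ⟂ AF]
6. E_y = -191/50  [A, F, E are collinear ∩ DE ⟂ AF]
   → E = (413/50, -191/50)

D = (9, -9)
E = (413/50, -191/50)
F = (21, -2)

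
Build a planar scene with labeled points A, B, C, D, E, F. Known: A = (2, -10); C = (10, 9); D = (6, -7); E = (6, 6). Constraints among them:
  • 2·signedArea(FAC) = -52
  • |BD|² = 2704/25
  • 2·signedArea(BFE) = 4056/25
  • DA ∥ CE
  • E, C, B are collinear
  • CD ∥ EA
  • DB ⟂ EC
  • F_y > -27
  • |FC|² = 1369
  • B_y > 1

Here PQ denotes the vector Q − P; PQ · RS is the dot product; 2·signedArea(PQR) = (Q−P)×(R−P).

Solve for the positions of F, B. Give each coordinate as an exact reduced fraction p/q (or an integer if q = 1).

B = (-6/25, 33/25)
F = (-2, -26)

1. B_x = -6/25  [E, C, B are collinear ∩ DB ⟂ EC]
2. B_y = 33/25  [E, C, B are collinear ∩ DB ⟂ EC]
   → B = (-6/25, 33/25)
3. F_x = -2  [2·signedArea(FAC) = -52 ∩ 2·signedArea(BFE) = 4056/25]
4. F_y = -26  [2·signedArea(FAC) = -52 ∩ 2·signedArea(BFE) = 4056/25]
   → F = (-2, -26)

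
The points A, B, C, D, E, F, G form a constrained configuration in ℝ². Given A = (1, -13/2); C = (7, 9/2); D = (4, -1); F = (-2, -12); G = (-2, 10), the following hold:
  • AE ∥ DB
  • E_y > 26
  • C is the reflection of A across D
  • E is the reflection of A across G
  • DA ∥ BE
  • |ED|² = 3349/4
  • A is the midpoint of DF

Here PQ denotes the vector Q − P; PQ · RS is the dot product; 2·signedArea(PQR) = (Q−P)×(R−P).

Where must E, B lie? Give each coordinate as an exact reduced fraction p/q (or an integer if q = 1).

B = (-2, 32)
E = (-5, 53/2)

1. E_x = -5  [E is the reflection of A across G]
2. E_y = 53/2  [E is the reflection of A across G]
   → E = (-5, 53/2)
3. B_x = -2  [DA ∥ BE ∩ AE ∥ DB]
4. B_y = 32  [DA ∥ BE ∩ AE ∥ DB]
   → B = (-2, 32)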